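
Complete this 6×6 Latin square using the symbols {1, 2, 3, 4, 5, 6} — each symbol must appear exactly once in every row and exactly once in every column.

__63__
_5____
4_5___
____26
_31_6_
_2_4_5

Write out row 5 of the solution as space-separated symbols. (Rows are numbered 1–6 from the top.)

5 3 1 2 6 4

(r6,c3) = 3
(r6,c5) = 1
(r3,c5) = 3
(r4,c3) = 4
(r6,c1) = 6
(r2,c3) = 2
(r2,c5) = 4
(r4,c2) = 1
(r4,c4) = 5
(r5,c4) = 2
(r5,c6) = 4
(r1,c2) = 4
(r1,c5) = 5
(r3,c2) = 6
(r3,c4) = 1
(r3,c6) = 2
(r4,c1) = 3
(r5,c1) = 5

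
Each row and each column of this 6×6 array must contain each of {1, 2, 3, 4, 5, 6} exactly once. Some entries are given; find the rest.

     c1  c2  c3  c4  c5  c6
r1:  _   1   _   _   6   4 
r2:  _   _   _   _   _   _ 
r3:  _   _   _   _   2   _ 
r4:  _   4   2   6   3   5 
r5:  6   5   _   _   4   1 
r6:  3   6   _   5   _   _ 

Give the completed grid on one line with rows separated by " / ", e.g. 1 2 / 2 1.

row 3 has {2}; column 2 has {1,4,5,6} — only 3 is left for (r3,c2).
row 3 has {2,3}; column 6 has {1,4,5} — only 6 is left for (r3,c6).
row 4 has {2,3,4,5,6}; column 1 has {3,6} — only 1 is left for (r4,c1).
row 5 has {1,4,5,6}; column 3 has {2} — only 3 is left for (r5,c3).
row 5 has {1,3,4,5,6}; column 4 has {5,6} — only 2 is left for (r5,c4).
row 6 has {3,5,6}; column 5 has {2,3,4,6} — only 1 is left for (r6,c5).
row 6 has {1,3,5,6}; column 6 has {1,4,5,6} — only 2 is left for (r6,c6).
row 1 has {1,4,6}; column 3 has {2,3} — only 5 is left for (r1,c3).
row 1 has {1,4,5,6}; column 4 has {2,5,6} — only 3 is left for (r1,c4).
row 2 is empty so far; column 2 has {1,3,4,5,6} — only 2 is left for (r2,c2).
row 2 has {2}; column 5 has {1,2,3,4,6} — only 5 is left for (r2,c5).
row 2 has {2,5}; column 6 has {1,2,4,5,6} — only 3 is left for (r2,c6).
row 6 has {1,2,3,5,6}; column 3 has {2,3,5} — only 4 is left for (r6,c3).
row 1 has {1,3,4,5,6}; column 1 has {1,3,6} — only 2 is left for (r1,c1).
row 2 has {2,3,5}; column 1 has {1,2,3,6} — only 4 is left for (r2,c1).
row 2 has {2,3,4,5}; column 4 has {2,3,5,6} — only 1 is left for (r2,c4).
row 3 has {2,3,6}; column 1 has {1,2,3,4,6} — only 5 is left for (r3,c1).
row 3 has {2,3,5,6}; column 3 has {2,3,4,5} — only 1 is left for (r3,c3).
row 3 has {1,2,3,5,6}; column 4 has {1,2,3,5,6} — only 4 is left for (r3,c4).
row 2 has {1,2,3,4,5}; column 3 has {1,2,3,4,5} — only 6 is left for (r2,c3).

2 1 5 3 6 4 / 4 2 6 1 5 3 / 5 3 1 4 2 6 / 1 4 2 6 3 5 / 6 5 3 2 4 1 / 3 6 4 5 1 2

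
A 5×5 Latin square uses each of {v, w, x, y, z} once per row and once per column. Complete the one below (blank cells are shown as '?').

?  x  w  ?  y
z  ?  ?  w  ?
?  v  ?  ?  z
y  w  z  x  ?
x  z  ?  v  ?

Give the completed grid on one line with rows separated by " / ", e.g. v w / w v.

v x w z y / z y v w x / w v x y z / y w z x v / x z y v w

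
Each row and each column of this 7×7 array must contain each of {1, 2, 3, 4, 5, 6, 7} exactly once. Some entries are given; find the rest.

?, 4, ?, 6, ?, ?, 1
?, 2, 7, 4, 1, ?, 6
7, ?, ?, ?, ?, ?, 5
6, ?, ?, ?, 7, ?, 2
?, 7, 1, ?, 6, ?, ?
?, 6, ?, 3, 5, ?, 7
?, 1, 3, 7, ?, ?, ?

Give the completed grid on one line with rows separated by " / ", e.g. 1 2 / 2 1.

2 4 5 6 3 7 1 / 3 2 7 4 1 5 6 / 7 3 6 2 4 1 5 / 6 5 4 1 7 3 2 / 4 7 1 5 6 2 3 / 1 6 2 3 5 4 7 / 5 1 3 7 2 6 4

(r3,c2) = 3
(r4,c2) = 5
(r4,c3) = 4
(r4,c4) = 1
(r4,c6) = 3
(r6,c3) = 2
(r7,c7) = 4
(r1,c3) = 5
(r2,c6) = 5
(r3,c3) = 6
(r3,c4) = 2
(r3,c5) = 4
(r3,c6) = 1
(r5,c4) = 5
(r5,c7) = 3
(r6,c6) = 4
(r7,c5) = 2
(r7,c6) = 6
(r1,c5) = 3
(r2,c1) = 3
(r5,c6) = 2
(r6,c1) = 1
(r7,c1) = 5
(r1,c1) = 2
(r1,c6) = 7
(r5,c1) = 4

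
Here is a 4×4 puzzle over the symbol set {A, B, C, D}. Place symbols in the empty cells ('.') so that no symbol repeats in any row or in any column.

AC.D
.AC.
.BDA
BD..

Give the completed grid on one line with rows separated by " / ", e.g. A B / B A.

A C B D / D A C B / C B D A / B D A C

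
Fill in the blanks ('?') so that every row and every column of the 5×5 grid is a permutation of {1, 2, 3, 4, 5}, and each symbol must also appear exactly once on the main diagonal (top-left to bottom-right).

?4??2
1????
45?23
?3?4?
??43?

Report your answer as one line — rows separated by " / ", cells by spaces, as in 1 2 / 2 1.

(r2,c2): row 2 has {1}; column 2 has {3,4,5}; the diagonal has {4}, so it must be 2.
(r2,c4): row 2 has {1,2}; column 4 has {2,3,4}, so it must be 5.
(r2,c5): row 2 has {1,2,5}; column 5 has {2,3}, so it must be 4.
(r3,c3): row 3 has {2,3,4,5}; column 3 has {4}; the diagonal has {2,4}, so it must be 1.
(r5,c2): row 5 has {3,4}; column 2 has {2,3,4,5}, so it must be 1.
(r5,c5): row 5 has {1,3,4}; column 5 has {2,3,4}; the diagonal has {1,2,4}, so it must be 5.
(r1,c1): row 1 has {2,4}; column 1 has {1,4}; the diagonal has {1,2,4,5}, so it must be 3.
(r1,c3): row 1 has {2,3,4}; column 3 has {1,4}, so it must be 5.
(r1,c4): row 1 has {2,3,4,5}; column 4 has {2,3,4,5}, so it must be 1.
(r2,c3): row 2 has {1,2,4,5}; column 3 has {1,4,5}, so it must be 3.
(r4,c3): row 4 has {3,4}; column 3 has {1,3,4,5}, so it must be 2.
(r4,c5): row 4 has {2,3,4}; column 5 has {2,3,4,5}, so it must be 1.
(r5,c1): row 5 has {1,3,4,5}; column 1 has {1,3,4}, so it must be 2.
(r4,c1): row 4 has {1,2,3,4}; column 1 has {1,2,3,4}, so it must be 5.

3 4 5 1 2 / 1 2 3 5 4 / 4 5 1 2 3 / 5 3 2 4 1 / 2 1 4 3 5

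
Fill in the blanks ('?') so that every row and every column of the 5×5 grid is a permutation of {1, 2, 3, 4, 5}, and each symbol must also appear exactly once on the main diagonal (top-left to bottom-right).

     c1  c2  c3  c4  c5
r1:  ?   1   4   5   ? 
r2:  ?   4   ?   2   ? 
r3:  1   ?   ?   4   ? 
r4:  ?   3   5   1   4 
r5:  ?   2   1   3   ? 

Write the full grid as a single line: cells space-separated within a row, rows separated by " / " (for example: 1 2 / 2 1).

3 1 4 5 2 / 5 4 3 2 1 / 1 5 2 4 3 / 2 3 5 1 4 / 4 2 1 3 5

At row 2, column 3: row 2 has {2,4}; column 3 has {1,4,5}; that leaves 3.
At row 3, column 2: row 3 has {1,4}; column 2 has {1,2,3,4}; that leaves 5.
At row 3, column 3: row 3 has {1,4,5}; column 3 has {1,3,4,5}; the diagonal has {1,4}; that leaves 2.
At row 3, column 5: row 3 has {1,2,4,5}; column 5 has {4}; that leaves 3.
At row 4, column 1: row 4 has {1,3,4,5}; column 1 has {1}; that leaves 2.
At row 5, column 5: row 5 has {1,2,3}; column 5 has {3,4}; the diagonal has {1,2,4}; that leaves 5.
At row 1, column 1: row 1 has {1,4,5}; column 1 has {1,2}; the diagonal has {1,2,4,5}; that leaves 3.
At row 1, column 5: row 1 has {1,3,4,5}; column 5 has {3,4,5}; that leaves 2.
At row 2, column 1: row 2 has {2,3,4}; column 1 has {1,2,3}; that leaves 5.
At row 2, column 5: row 2 has {2,3,4,5}; column 5 has {2,3,4,5}; that leaves 1.
At row 5, column 1: row 5 has {1,2,3,5}; column 1 has {1,2,3,5}; that leaves 4.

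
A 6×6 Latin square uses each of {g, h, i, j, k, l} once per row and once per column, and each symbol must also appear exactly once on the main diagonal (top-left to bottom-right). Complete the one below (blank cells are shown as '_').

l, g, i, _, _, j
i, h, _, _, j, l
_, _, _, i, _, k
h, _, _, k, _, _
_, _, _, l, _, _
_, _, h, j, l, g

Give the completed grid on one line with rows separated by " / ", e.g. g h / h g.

l g i h k j / i h k g j l / g l j i h k / h j l k g i / j k g l i h / k i h j l g

(r1,c4) = h
(r1,c5) = k
(r2,c4) = g
(r3,c3) = j
(r4,c6) = i
(r5,c5) = i
(r5,c6) = h
(r6,c1) = k
(r6,c2) = i
(r2,c3) = k
(r3,c1) = g
(r3,c2) = l
(r3,c5) = h
(r4,c2) = j
(r4,c5) = g
(r5,c1) = j
(r5,c2) = k
(r5,c3) = g
(r4,c3) = l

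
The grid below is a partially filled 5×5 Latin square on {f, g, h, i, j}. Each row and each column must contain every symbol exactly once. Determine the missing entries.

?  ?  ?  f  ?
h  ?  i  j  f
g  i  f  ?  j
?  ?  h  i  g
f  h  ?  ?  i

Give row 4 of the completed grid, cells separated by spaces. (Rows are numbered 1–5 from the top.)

j f h i g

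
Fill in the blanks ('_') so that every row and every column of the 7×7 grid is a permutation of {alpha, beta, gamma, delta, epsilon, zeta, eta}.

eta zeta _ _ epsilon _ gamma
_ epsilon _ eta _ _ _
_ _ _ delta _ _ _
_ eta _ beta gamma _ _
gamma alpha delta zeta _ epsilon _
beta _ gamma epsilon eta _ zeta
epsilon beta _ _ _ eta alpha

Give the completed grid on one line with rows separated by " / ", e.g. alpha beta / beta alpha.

eta zeta beta alpha epsilon delta gamma / delta epsilon alpha eta zeta gamma beta / zeta gamma eta delta alpha beta epsilon / alpha eta epsilon beta gamma zeta delta / gamma alpha delta zeta beta epsilon eta / beta delta gamma epsilon eta alpha zeta / epsilon beta zeta gamma delta eta alpha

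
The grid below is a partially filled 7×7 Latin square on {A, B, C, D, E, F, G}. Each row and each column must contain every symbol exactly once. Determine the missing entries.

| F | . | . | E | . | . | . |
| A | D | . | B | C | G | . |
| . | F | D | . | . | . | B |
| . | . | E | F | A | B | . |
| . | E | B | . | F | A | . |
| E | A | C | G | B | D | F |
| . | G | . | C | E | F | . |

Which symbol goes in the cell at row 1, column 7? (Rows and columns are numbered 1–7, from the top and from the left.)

A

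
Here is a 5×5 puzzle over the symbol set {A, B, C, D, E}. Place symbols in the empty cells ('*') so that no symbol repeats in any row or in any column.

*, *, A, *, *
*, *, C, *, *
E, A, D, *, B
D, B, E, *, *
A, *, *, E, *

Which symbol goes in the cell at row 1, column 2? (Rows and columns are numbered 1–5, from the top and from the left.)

D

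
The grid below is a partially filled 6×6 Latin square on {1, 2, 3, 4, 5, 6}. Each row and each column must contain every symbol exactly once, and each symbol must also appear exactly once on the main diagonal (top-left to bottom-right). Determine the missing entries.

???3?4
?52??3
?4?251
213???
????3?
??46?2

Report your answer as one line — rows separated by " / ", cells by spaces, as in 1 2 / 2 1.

1 6 5 3 2 4 / 6 5 2 1 4 3 / 3 4 6 2 5 1 / 2 1 3 4 6 5 / 4 2 1 5 3 6 / 5 3 4 6 1 2

(r3,c3) = 6
(r4,c4) = 4
(r4,c5) = 6
(r4,c6) = 5
(r5,c6) = 6
(r6,c2) = 3
(r6,c5) = 1
(r1,c1) = 1
(r1,c3) = 5
(r1,c5) = 2
(r2,c4) = 1
(r2,c5) = 4
(r3,c1) = 3
(r5,c2) = 2
(r5,c3) = 1
(r5,c4) = 5
(r6,c1) = 5
(r1,c2) = 6
(r2,c1) = 6
(r5,c1) = 4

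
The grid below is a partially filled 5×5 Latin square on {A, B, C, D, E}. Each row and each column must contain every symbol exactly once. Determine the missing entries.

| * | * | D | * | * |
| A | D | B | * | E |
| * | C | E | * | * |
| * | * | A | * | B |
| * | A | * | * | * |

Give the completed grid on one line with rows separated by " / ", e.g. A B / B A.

E B D A C / A D B C E / D C E B A / C E A D B / B A C E D

row 2 has {A,B,D,E}; column 4 is empty so far — only C is left for (r2,c4).
row 4 has {A,B}; column 2 has {A,C,D} — only E is left for (r4,c2).
row 4 has {A,B,E}; column 4 has {C} — only D is left for (r4,c4).
row 5 has {A}; column 3 has {A,B,D,E} — only C is left for (r5,c3).
row 5 has {A,C}; column 5 has {B,E} — only D is left for (r5,c5).
row 1 has {D}; column 2 has {A,C,D,E} — only B is left for (r1,c2).
row 3 has {C,E}; column 5 has {B,D,E} — only A is left for (r3,c5).
row 4 has {A,B,D,E}; column 1 has {A} — only C is left for (r4,c1).
row 1 has {B,D}; column 1 has {A,C} — only E is left for (r1,c1).
row 1 has {B,D,E}; column 4 has {C,D} — only A is left for (r1,c4).
row 1 has {A,B,D,E}; column 5 has {A,B,D,E} — only C is left for (r1,c5).
row 3 has {A,C,E}; column 4 has {A,C,D} — only B is left for (r3,c4).
row 5 has {A,C,D}; column 1 has {A,C,E} — only B is left for (r5,c1).
row 5 has {A,B,C,D}; column 4 has {A,B,C,D} — only E is left for (r5,c4).
row 3 has {A,B,C,E}; column 1 has {A,B,C,E} — only D is left for (r3,c1).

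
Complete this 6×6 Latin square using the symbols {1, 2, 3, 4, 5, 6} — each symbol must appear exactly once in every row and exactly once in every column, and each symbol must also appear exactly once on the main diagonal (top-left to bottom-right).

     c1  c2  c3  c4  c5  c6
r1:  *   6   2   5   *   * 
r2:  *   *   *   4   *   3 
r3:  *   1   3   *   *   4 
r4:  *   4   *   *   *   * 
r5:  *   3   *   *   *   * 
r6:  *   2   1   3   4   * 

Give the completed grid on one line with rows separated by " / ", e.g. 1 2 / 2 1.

4 6 2 5 3 1 / 2 5 6 4 1 3 / 6 1 3 2 5 4 / 3 4 5 1 6 2 / 1 3 4 6 2 5 / 5 2 1 3 4 6

Cell (r1,c6): row 1 has {2,5,6}; column 6 has {3,4} → 1.
Cell (r2,c2): row 2 has {3,4}; column 2 has {1,2,3,4,6}; the diagonal has {3} → 5.
Cell (r2,c3): row 2 has {3,4,5}; column 3 has {1,2,3} → 6.
Cell (r4,c3): row 4 has {4}; column 3 has {1,2,3,6} → 5.
Cell (r5,c3): row 5 has {3}; column 3 has {1,2,3,5,6} → 4.
Cell (r6,c6): row 6 has {1,2,3,4}; column 6 has {1,3,4}; the diagonal has {3,5} → 6.
Cell (r1,c1): row 1 has {1,2,5,6}; column 1 is empty so far; the diagonal has {3,5,6} → 4.
Cell (r1,c5): row 1 has {1,2,4,5,6}; column 5 has {4} → 3.
Cell (r4,c6): row 4 has {4,5}; column 6 has {1,3,4,6} → 2.
Cell (r5,c6): row 5 has {3,4}; column 6 has {1,2,3,4,6} → 5.
Cell (r6,c1): row 6 has {1,2,3,4,6}; column 1 has {4} → 5.
Cell (r4,c4): row 4 has {2,4,5}; column 4 has {3,4,5}; the diagonal has {3,4,5,6} → 1.
Cell (r4,c5): row 4 has {1,2,4,5}; column 5 has {3,4} → 6.
Cell (r5,c5): row 5 has {3,4,5}; column 5 has {3,4,6}; the diagonal has {1,3,4,5,6} → 2.
Cell (r2,c5): row 2 has {3,4,5,6}; column 5 has {2,3,4,6} → 1.
Cell (r3,c5): row 3 has {1,3,4}; column 5 has {1,2,3,4,6} → 5.
Cell (r4,c1): row 4 has {1,2,4,5,6}; column 1 has {4,5} → 3.
Cell (r5,c4): row 5 has {2,3,4,5}; column 4 has {1,3,4,5} → 6.
Cell (r2,c1): row 2 has {1,3,4,5,6}; column 1 has {3,4,5} → 2.
Cell (r3,c1): row 3 has {1,3,4,5}; column 1 has {2,3,4,5} → 6.
Cell (r3,c4): row 3 has {1,3,4,5,6}; column 4 has {1,3,4,5,6} → 2.
Cell (r5,c1): row 5 has {2,3,4,5,6}; column 1 has {2,3,4,5,6} → 1.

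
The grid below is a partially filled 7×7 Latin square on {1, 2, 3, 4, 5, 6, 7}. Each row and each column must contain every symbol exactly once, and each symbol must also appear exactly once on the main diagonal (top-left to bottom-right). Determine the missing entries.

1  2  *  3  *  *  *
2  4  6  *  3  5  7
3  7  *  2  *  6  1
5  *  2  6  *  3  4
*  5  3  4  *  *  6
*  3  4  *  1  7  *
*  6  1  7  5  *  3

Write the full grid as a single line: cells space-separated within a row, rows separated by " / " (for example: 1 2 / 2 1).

(r1,c6) = 4
(r1,c7) = 5
(r2,c4) = 1
(r3,c3) = 5
(r3,c5) = 4
(r4,c2) = 1
(r4,c5) = 7
(r5,c1) = 7
(r5,c5) = 2
(r5,c6) = 1
(r6,c1) = 6
(r6,c4) = 5
(r6,c7) = 2
(r7,c1) = 4
(r7,c6) = 2
(r1,c3) = 7
(r1,c5) = 6

1 2 7 3 6 4 5 / 2 4 6 1 3 5 7 / 3 7 5 2 4 6 1 / 5 1 2 6 7 3 4 / 7 5 3 4 2 1 6 / 6 3 4 5 1 7 2 / 4 6 1 7 5 2 3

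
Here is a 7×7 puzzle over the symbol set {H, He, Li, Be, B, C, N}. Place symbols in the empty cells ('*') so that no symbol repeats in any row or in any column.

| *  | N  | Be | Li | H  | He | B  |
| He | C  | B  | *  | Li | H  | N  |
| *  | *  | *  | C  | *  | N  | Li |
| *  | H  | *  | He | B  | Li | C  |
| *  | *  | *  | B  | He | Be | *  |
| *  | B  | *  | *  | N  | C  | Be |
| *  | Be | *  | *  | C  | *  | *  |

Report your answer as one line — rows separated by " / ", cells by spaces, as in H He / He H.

(r1,c1) = C
(r2,c4) = Be
(r3,c2) = He
(r3,c3) = H
(r3,c5) = Be
(r4,c3) = N
(r5,c2) = Li
(r5,c3) = C
(r5,c7) = H
(r6,c4) = H
(r7,c4) = N
(r7,c6) = B
(r7,c7) = He
(r3,c1) = B
(r4,c1) = Be
(r5,c1) = N
(r6,c1) = Li
(r6,c3) = He
(r7,c1) = H
(r7,c3) = Li

C N Be Li H He B / He C B Be Li H N / B He H C Be N Li / Be H N He B Li C / N Li C B He Be H / Li B He H N C Be / H Be Li N C B He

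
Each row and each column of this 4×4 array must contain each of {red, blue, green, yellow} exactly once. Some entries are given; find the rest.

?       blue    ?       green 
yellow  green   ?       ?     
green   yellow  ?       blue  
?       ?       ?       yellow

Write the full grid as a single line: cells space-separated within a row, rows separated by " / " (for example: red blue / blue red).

red blue yellow green / yellow green blue red / green yellow red blue / blue red green yellow

(r1,c1): row 1 has {blue,green}; column 1 has {green,yellow}, so it must be red.
(r1,c3): row 1 has {red,blue,green}; column 3 is empty so far, so it must be yellow.
(r2,c4): row 2 has {green,yellow}; column 4 has {blue,green,yellow}, so it must be red.
(r3,c3): row 3 has {blue,green,yellow}; column 3 has {yellow}, so it must be red.
(r4,c1): row 4 has {yellow}; column 1 has {red,green,yellow}, so it must be blue.
(r4,c2): row 4 has {blue,yellow}; column 2 has {blue,green,yellow}, so it must be red.
(r4,c3): row 4 has {red,blue,yellow}; column 3 has {red,yellow}, so it must be green.
(r2,c3): row 2 has {red,green,yellow}; column 3 has {red,green,yellow}, so it must be blue.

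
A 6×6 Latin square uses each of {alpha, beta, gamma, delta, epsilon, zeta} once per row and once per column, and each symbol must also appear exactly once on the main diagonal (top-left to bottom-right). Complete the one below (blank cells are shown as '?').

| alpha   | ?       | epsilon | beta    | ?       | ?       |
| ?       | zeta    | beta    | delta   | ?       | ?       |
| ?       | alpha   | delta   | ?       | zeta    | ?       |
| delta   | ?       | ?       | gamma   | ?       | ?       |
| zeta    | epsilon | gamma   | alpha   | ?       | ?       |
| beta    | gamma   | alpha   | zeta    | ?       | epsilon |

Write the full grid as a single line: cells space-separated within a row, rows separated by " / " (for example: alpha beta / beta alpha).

alpha delta epsilon beta gamma zeta / epsilon zeta beta delta alpha gamma / gamma alpha delta epsilon zeta beta / delta beta zeta gamma epsilon alpha / zeta epsilon gamma alpha beta delta / beta gamma alpha zeta delta epsilon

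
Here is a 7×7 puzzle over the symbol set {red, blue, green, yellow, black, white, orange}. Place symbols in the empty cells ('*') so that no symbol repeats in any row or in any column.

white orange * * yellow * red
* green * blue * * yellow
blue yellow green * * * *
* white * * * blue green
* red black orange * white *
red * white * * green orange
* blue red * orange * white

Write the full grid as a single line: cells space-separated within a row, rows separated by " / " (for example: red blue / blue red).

(r1,c3) = blue
(r1,c6) = black
(r2,c3) = orange
(r2,c6) = red
(r3,c6) = orange
(r3,c7) = black
(r4,c3) = yellow
(r5,c7) = blue
(r6,c2) = black
(r6,c4) = yellow
(r6,c5) = blue
(r7,c6) = yellow
(r1,c4) = green
(r2,c1) = black
(r2,c5) = white
(r3,c5) = red
(r4,c1) = orange
(r4,c5) = black
(r5,c5) = green
(r7,c1) = green
(r7,c4) = black
(r3,c4) = white
(r4,c4) = red
(r5,c1) = yellow

white orange blue green yellow black red / black green orange blue white red yellow / blue yellow green white red orange black / orange white yellow red black blue green / yellow red black orange green white blue / red black white yellow blue green orange / green blue red black orange yellow white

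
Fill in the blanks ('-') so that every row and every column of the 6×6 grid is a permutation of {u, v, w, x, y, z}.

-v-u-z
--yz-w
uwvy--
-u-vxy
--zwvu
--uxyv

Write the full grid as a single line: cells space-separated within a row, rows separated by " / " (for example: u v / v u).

y v x u w z / v x y z u w / u w v y z x / z u w v x y / x y z w v u / w z u x y v

At row 1, column 5: row 1 has {u,v,z}; column 5 has {v,x,y}; that leaves w.
At row 2, column 2: row 2 has {w,y,z}; column 2 has {u,v,w}; that leaves x.
At row 2, column 5: row 2 has {w,x,y,z}; column 5 has {v,w,x,y}; that leaves u.
At row 3, column 5: row 3 has {u,v,w,y}; column 5 has {u,v,w,x,y}; that leaves z.
At row 3, column 6: row 3 has {u,v,w,y,z}; column 6 has {u,v,w,y,z}; that leaves x.
At row 4, column 3: row 4 has {u,v,x,y}; column 3 has {u,v,y,z}; that leaves w.
At row 5, column 2: row 5 has {u,v,w,z}; column 2 has {u,v,w,x}; that leaves y.
At row 6, column 2: row 6 has {u,v,x,y}; column 2 has {u,v,w,x,y}; that leaves z.
At row 1, column 3: row 1 has {u,v,w,z}; column 3 has {u,v,w,y,z}; that leaves x.
At row 2, column 1: row 2 has {u,w,x,y,z}; column 1 has {u}; that leaves v.
At row 4, column 1: row 4 has {u,v,w,x,y}; column 1 has {u,v}; that leaves z.
At row 5, column 1: row 5 has {u,v,w,y,z}; column 1 has {u,v,z}; that leaves x.
At row 6, column 1: row 6 has {u,v,x,y,z}; column 1 has {u,v,x,z}; that leaves w.
At row 1, column 1: row 1 has {u,v,w,x,z}; column 1 has {u,v,w,x,z}; that leaves y.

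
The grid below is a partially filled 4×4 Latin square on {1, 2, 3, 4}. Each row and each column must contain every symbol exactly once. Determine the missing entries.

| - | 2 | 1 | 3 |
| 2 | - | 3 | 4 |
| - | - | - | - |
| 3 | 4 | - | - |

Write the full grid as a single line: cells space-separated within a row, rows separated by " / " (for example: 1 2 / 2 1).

(r1,c1): row 1 has {1,2,3}; column 1 has {2,3}, so it must be 4.
(r2,c2): row 2 has {2,3,4}; column 2 has {2,4}, so it must be 1.
(r3,c1): row 3 is empty so far; column 1 has {2,3,4}, so it must be 1.
(r3,c2): row 3 has {1}; column 2 has {1,2,4}, so it must be 3.
(r3,c4): row 3 has {1,3}; column 4 has {3,4}, so it must be 2.
(r4,c3): row 4 has {3,4}; column 3 has {1,3}, so it must be 2.
(r4,c4): row 4 has {2,3,4}; column 4 has {2,3,4}, so it must be 1.
(r3,c3): row 3 has {1,2,3}; column 3 has {1,2,3}, so it must be 4.

4 2 1 3 / 2 1 3 4 / 1 3 4 2 / 3 4 2 1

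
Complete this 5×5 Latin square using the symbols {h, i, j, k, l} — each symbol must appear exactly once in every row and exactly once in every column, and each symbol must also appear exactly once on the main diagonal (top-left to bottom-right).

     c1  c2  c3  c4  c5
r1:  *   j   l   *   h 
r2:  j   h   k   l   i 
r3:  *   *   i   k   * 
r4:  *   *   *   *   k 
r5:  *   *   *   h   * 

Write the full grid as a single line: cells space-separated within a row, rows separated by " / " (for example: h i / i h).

k j l i h / j h k l i / h l i k j / l i h j k / i k j h l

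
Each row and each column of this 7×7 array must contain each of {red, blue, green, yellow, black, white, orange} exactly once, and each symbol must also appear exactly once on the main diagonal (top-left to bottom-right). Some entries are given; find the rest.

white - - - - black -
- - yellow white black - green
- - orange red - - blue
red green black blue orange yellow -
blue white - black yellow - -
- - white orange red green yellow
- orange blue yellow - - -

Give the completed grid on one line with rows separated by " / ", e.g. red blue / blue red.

white yellow red green blue black orange / orange red yellow white black blue green / yellow black orange red green white blue / red green black blue orange yellow white / blue white green black yellow orange red / black blue white orange red green yellow / green orange blue yellow white red black

row 1 has {black,white}; column 4 has {red,blue,yellow,black,white,orange} — only green is left for (r1,c4).
row 1 has {green,black,white}; column 5 has {red,yellow,black,orange} — only blue is left for (r1,c5).
row 2 has {green,yellow,black,white}; column 1 has {red,blue,white} — only orange is left for (r2,c1).
row 2 has {green,yellow,black,white,orange}; column 2 has {green,white,orange}; the diagonal has {blue,green,yellow,white,orange} — only red is left for (r2,c2).
row 2 has {red,green,yellow,black,white,orange}; column 6 has {green,yellow,black} — only blue is left for (r2,c6).
row 3 has {red,blue,orange}; column 6 has {blue,green,yellow,black} — only white is left for (r3,c6).
row 4 has {red,blue,green,yellow,black,orange}; column 7 has {blue,green,yellow} — only white is left for (r4,c7).
row 6 has {red,green,yellow,white,orange}; column 1 has {red,blue,white,orange} — only black is left for (r6,c1).
row 6 has {red,green,yellow,black,white,orange}; column 2 has {red,green,white,orange} — only blue is left for (r6,c2).
row 7 has {blue,yellow,orange}; column 1 has {red,blue,black,white,orange} — only green is left for (r7,c1).
row 7 has {blue,green,yellow,orange}; column 5 has {red,blue,yellow,black,orange} — only white is left for (r7,c5).
row 7 has {blue,green,yellow,white,orange}; column 6 has {blue,green,yellow,black,white} — only red is left for (r7,c6).
row 7 has {red,blue,green,yellow,white,orange}; column 7 has {blue,green,yellow,white}; the diagonal has {red,blue,green,yellow,white,orange} — only black is left for (r7,c7).
row 1 has {blue,green,black,white}; column 2 has {red,blue,green,white,orange} — only yellow is left for (r1,c2).
row 1 has {blue,green,yellow,black,white}; column 3 has {blue,yellow,black,white,orange} — only red is left for (r1,c3).
row 1 has {red,blue,green,yellow,black,white}; column 7 has {blue,green,yellow,black,white} — only orange is left for (r1,c7).
row 3 has {red,blue,white,orange}; column 1 has {red,blue,green,black,white,orange} — only yellow is left for (r3,c1).
row 3 has {red,blue,yellow,white,orange}; column 2 has {red,blue,green,yellow,white,orange} — only black is left for (r3,c2).
row 3 has {red,blue,yellow,black,white,orange}; column 5 has {red,blue,yellow,black,white,orange} — only green is left for (r3,c5).
row 5 has {blue,yellow,black,white}; column 3 has {red,blue,yellow,black,white,orange} — only green is left for (r5,c3).
row 5 has {blue,green,yellow,black,white}; column 6 has {red,blue,green,yellow,black,white} — only orange is left for (r5,c6).
row 5 has {blue,green,yellow,black,white,orange}; column 7 has {blue,green,yellow,black,white,orange} — only red is left for (r5,c7).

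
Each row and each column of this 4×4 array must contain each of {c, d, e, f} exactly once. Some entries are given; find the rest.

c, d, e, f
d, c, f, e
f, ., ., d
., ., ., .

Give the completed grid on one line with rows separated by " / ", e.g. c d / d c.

c d e f / d c f e / f e c d / e f d c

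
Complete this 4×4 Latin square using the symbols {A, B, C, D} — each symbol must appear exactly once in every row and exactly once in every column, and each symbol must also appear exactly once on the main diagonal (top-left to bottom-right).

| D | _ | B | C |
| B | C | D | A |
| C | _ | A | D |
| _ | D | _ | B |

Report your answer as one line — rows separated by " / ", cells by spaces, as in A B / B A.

D A B C / B C D A / C B A D / A D C B

(r1,c2) = A
(r3,c2) = B
(r4,c1) = A
(r4,c3) = C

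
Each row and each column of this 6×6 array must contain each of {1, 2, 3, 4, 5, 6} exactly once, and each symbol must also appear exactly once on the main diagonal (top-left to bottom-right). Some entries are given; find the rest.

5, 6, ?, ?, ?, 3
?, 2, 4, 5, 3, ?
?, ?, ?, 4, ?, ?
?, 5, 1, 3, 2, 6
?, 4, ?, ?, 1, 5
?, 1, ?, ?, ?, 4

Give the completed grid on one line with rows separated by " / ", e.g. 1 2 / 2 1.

(r1,c3) = 2
(r1,c4) = 1
(r1,c5) = 4
(r2,c6) = 1
(r3,c2) = 3
(r3,c3) = 6
(r3,c5) = 5
(r3,c6) = 2
(r4,c1) = 4
(r5,c3) = 3
(r6,c3) = 5
(r6,c5) = 6
(r2,c1) = 6
(r3,c1) = 1
(r5,c1) = 2
(r5,c4) = 6
(r6,c1) = 3
(r6,c4) = 2

5 6 2 1 4 3 / 6 2 4 5 3 1 / 1 3 6 4 5 2 / 4 5 1 3 2 6 / 2 4 3 6 1 5 / 3 1 5 2 6 4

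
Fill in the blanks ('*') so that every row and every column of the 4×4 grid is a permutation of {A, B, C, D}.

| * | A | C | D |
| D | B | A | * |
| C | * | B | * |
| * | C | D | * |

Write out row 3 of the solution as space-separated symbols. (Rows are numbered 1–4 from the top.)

C D B A

(r1,c1) = B
(r2,c4) = C
(r3,c2) = D
(r3,c4) = A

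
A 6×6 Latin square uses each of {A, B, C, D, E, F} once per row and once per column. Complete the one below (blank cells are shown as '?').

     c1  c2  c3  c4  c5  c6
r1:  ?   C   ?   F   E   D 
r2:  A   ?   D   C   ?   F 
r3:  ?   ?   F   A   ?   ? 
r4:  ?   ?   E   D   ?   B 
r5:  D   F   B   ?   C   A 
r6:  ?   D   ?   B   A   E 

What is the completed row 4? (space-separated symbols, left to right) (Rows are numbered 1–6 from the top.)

Cell (r1,c1): row 1 has {C,D,E,F}; column 1 has {A,D} → B.
Cell (r1,c3): row 1 has {B,C,D,E,F}; column 3 has {B,D,E,F} → A.
Cell (r2,c5): row 2 has {A,C,D,F}; column 5 has {A,C,E} → B.
Cell (r3,c5): row 3 has {A,F}; column 5 has {A,B,C,E} → D.
Cell (r3,c6): row 3 has {A,D,F}; column 6 has {A,B,D,E,F} → C.
Cell (r4,c2): row 4 has {B,D,E}; column 2 has {C,D,F} → A.
Cell (r4,c5): row 4 has {A,B,D,E}; column 5 has {A,B,C,D,E} → F.
Cell (r5,c4): row 5 has {A,B,C,D,F}; column 4 has {A,B,C,D,F} → E.
Cell (r6,c3): row 6 has {A,B,D,E}; column 3 has {A,B,D,E,F} → C.
Cell (r2,c2): row 2 has {A,B,C,D,F}; column 2 has {A,C,D,F} → E.
Cell (r3,c1): row 3 has {A,C,D,F}; column 1 has {A,B,D} → E.
Cell (r3,c2): row 3 has {A,C,D,E,F}; column 2 has {A,C,D,E,F} → B.
Cell (r4,c1): row 4 has {A,B,D,E,F}; column 1 has {A,B,D,E} → C.

C A E D F B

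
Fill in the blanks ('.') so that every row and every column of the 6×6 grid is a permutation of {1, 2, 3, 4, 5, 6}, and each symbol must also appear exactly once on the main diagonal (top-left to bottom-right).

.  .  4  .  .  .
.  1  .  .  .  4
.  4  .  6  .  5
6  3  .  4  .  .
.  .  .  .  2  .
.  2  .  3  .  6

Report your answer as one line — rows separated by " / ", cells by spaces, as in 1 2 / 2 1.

(r3,c3) = 3
(r3,c5) = 1
(r4,c5) = 5
(r6,c5) = 4
(r1,c1) = 5
(r1,c2) = 6
(r1,c5) = 3
(r2,c5) = 6
(r3,c1) = 2
(r5,c2) = 5
(r5,c4) = 1
(r5,c6) = 3
(r6,c1) = 1
(r6,c3) = 5
(r1,c4) = 2
(r1,c6) = 1
(r2,c1) = 3
(r2,c3) = 2
(r2,c4) = 5
(r4,c3) = 1
(r4,c6) = 2
(r5,c1) = 4
(r5,c3) = 6

5 6 4 2 3 1 / 3 1 2 5 6 4 / 2 4 3 6 1 5 / 6 3 1 4 5 2 / 4 5 6 1 2 3 / 1 2 5 3 4 6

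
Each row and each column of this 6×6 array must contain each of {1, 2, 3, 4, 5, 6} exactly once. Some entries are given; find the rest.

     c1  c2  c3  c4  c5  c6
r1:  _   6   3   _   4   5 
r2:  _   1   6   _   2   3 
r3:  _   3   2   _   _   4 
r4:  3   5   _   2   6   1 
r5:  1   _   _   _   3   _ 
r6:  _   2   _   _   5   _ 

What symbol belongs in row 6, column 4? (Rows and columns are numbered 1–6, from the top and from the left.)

(r1,c1): row 1 has {3,4,5,6}; column 1 has {1,3}, so it must be 2.
(r1,c4): row 1 has {2,3,4,5,6}; column 4 has {2}, so it must be 1.
(r3,c5): row 3 has {2,3,4}; column 5 has {2,3,4,5,6}, so it must be 1.
(r4,c3): row 4 has {1,2,3,5,6}; column 3 has {2,3,6}, so it must be 4.
(r5,c2): row 5 has {1,3}; column 2 has {1,2,3,5,6}, so it must be 4.
(r5,c3): row 5 has {1,3,4}; column 3 has {2,3,4,6}, so it must be 5.
(r5,c4): row 5 has {1,3,4,5}; column 4 has {1,2}, so it must be 6.
(r5,c6): row 5 has {1,3,4,5,6}; column 6 has {1,3,4,5}, so it must be 2.
(r6,c3): row 6 has {2,5}; column 3 has {2,3,4,5,6}, so it must be 1.
(r6,c6): row 6 has {1,2,5}; column 6 has {1,2,3,4,5}, so it must be 6.
(r3,c4): row 3 has {1,2,3,4}; column 4 has {1,2,6}, so it must be 5.
(r6,c1): row 6 has {1,2,5,6}; column 1 has {1,2,3}, so it must be 4.
(r6,c4): row 6 has {1,2,4,5,6}; column 4 has {1,2,5,6}, so it must be 3.

3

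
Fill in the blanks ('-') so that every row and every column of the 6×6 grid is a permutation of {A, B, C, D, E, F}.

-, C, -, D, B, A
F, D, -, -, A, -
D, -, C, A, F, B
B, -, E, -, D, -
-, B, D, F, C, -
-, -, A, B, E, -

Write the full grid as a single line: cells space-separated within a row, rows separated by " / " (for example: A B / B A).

E C F D B A / F D B E A C / D E C A F B / B A E C D F / A B D F C E / C F A B E D

Cell (r1,c1): row 1 has {A,B,C,D}; column 1 has {B,D,F} → E.
Cell (r1,c3): row 1 has {A,B,C,D,E}; column 3 has {A,C,D,E} → F.
Cell (r2,c3): row 2 has {A,D,F}; column 3 has {A,C,D,E,F} → B.
Cell (r3,c2): row 3 has {A,B,C,D,F}; column 2 has {B,C,D} → E.
Cell (r4,c4): row 4 has {B,D,E}; column 4 has {A,B,D,F} → C.
Cell (r4,c6): row 4 has {B,C,D,E}; column 6 has {A,B} → F.
Cell (r5,c1): row 5 has {B,C,D,F}; column 1 has {B,D,E,F} → A.
Cell (r5,c6): row 5 has {A,B,C,D,F}; column 6 has {A,B,F} → E.
Cell (r6,c1): row 6 has {A,B,E}; column 1 has {A,B,D,E,F} → C.
Cell (r6,c2): row 6 has {A,B,C,E}; column 2 has {B,C,D,E} → F.
Cell (r6,c6): row 6 has {A,B,C,E,F}; column 6 has {A,B,E,F} → D.
Cell (r2,c4): row 2 has {A,B,D,F}; column 4 has {A,B,C,D,F} → E.
Cell (r2,c6): row 2 has {A,B,D,E,F}; column 6 has {A,B,D,E,F} → C.
Cell (r4,c2): row 4 has {B,C,D,E,F}; column 2 has {B,C,D,E,F} → A.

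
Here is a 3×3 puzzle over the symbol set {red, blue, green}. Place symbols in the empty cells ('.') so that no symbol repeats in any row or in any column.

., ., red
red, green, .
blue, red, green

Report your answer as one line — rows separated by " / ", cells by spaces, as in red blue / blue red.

(r1,c1) = green
(r1,c2) = blue
(r2,c3) = blue

green blue red / red green blue / blue red green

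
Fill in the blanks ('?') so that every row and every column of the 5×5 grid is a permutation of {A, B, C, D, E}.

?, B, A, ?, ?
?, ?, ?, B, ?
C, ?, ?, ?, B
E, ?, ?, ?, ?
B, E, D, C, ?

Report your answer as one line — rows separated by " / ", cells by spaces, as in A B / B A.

(r1,c1) = D
(r1,c4) = E
(r1,c5) = C
(r2,c1) = A
(r3,c3) = E
(r5,c5) = A
(r2,c3) = C
(r4,c3) = B
(r4,c5) = D
(r2,c2) = D
(r2,c5) = E
(r3,c2) = A
(r3,c4) = D
(r4,c2) = C
(r4,c4) = A

D B A E C / A D C B E / C A E D B / E C B A D / B E D C A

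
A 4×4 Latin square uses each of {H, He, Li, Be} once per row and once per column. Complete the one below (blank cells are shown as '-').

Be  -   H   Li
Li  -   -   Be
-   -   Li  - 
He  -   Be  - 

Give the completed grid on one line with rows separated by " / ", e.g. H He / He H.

Be He H Li / Li H He Be / H Be Li He / He Li Be H

row 1 has {H,Li,Be}; column 2 is empty so far — only He is left for (r1,c2).
row 2 has {Li,Be}; column 2 has {He} — only H is left for (r2,c2).
row 2 has {H,Li,Be}; column 3 has {H,Li,Be} — only He is left for (r2,c3).
row 3 has {Li}; column 1 has {He,Li,Be} — only H is left for (r3,c1).
row 3 has {H,Li}; column 2 has {H,He} — only Be is left for (r3,c2).
row 3 has {H,Li,Be}; column 4 has {Li,Be} — only He is left for (r3,c4).
row 4 has {He,Be}; column 2 has {H,He,Be} — only Li is left for (r4,c2).
row 4 has {He,Li,Be}; column 4 has {He,Li,Be} — only H is left for (r4,c4).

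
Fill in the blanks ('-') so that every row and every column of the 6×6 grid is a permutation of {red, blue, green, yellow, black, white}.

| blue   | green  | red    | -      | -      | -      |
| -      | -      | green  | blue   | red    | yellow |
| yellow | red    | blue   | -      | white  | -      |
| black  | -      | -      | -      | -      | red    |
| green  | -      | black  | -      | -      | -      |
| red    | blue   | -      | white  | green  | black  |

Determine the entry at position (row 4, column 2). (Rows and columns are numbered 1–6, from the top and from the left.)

yellow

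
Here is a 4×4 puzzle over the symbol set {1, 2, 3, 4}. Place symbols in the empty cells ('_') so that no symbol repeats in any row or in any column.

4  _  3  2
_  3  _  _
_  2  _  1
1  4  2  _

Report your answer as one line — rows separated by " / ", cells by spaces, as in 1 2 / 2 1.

4 1 3 2 / 2 3 1 4 / 3 2 4 1 / 1 4 2 3

(r1,c2) = 1
(r2,c1) = 2
(r2,c4) = 4
(r3,c1) = 3
(r3,c3) = 4
(r4,c4) = 3
(r2,c3) = 1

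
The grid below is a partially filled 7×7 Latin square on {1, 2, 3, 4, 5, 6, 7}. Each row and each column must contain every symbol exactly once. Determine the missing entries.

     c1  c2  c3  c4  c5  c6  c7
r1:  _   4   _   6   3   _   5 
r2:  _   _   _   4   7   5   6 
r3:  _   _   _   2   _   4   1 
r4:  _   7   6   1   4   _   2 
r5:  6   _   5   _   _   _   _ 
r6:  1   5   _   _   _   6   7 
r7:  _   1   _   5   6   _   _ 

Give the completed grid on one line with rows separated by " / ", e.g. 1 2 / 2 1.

row 3 has {1,2,4}; column 5 has {3,4,6,7} — only 5 is left for (r3,c5).
row 4 has {1,2,4,6,7}; column 6 has {4,5,6} — only 3 is left for (r4,c6).
row 6 has {1,5,6,7}; column 4 has {1,2,4,5,6} — only 3 is left for (r6,c4).
row 6 has {1,3,5,6,7}; column 5 has {3,4,5,6,7} — only 2 is left for (r6,c5).
row 4 has {1,2,3,4,6,7}; column 1 has {1,6} — only 5 is left for (r4,c1).
row 5 has {5,6}; column 4 has {1,2,3,4,5,6} — only 7 is left for (r5,c4).
row 5 has {5,6,7}; column 5 has {2,3,4,5,6,7} — only 1 is left for (r5,c5).
row 5 has {1,5,6,7}; column 6 has {3,4,5,6} — only 2 is left for (r5,c6).
row 6 has {1,2,3,5,6,7}; column 3 has {5,6} — only 4 is left for (r6,c3).
row 7 has {1,5,6}; column 6 has {2,3,4,5,6} — only 7 is left for (r7,c6).
row 1 has {3,4,5,6}; column 6 has {2,3,4,5,6,7} — only 1 is left for (r1,c6).
row 5 has {1,2,5,6,7}; column 2 has {1,4,5,7} — only 3 is left for (r5,c2).
row 5 has {1,2,3,5,6,7}; column 7 has {1,2,5,6,7} — only 4 is left for (r5,c7).
row 7 has {1,5,6,7}; column 7 has {1,2,4,5,6,7} — only 3 is left for (r7,c7).
row 2 has {4,5,6,7}; column 2 has {1,3,4,5,7} — only 2 is left for (r2,c2).
row 3 has {1,2,4,5}; column 2 has {1,2,3,4,5,7} — only 6 is left for (r3,c2).
row 7 has {1,3,5,6,7}; column 3 has {4,5,6} — only 2 is left for (r7,c3).
row 1 has {1,3,4,5,6}; column 3 has {2,4,5,6} — only 7 is left for (r1,c3).
row 2 has {2,4,5,6,7}; column 1 has {1,5,6} — only 3 is left for (r2,c1).
row 2 has {2,3,4,5,6,7}; column 3 has {2,4,5,6,7} — only 1 is left for (r2,c3).
row 3 has {1,2,4,5,6}; column 1 has {1,3,5,6} — only 7 is left for (r3,c1).
row 3 has {1,2,4,5,6,7}; column 3 has {1,2,4,5,6,7} — only 3 is left for (r3,c3).
row 7 has {1,2,3,5,6,7}; column 1 has {1,3,5,6,7} — only 4 is left for (r7,c1).
row 1 has {1,3,4,5,6,7}; column 1 has {1,3,4,5,6,7} — only 2 is left for (r1,c1).

2 4 7 6 3 1 5 / 3 2 1 4 7 5 6 / 7 6 3 2 5 4 1 / 5 7 6 1 4 3 2 / 6 3 5 7 1 2 4 / 1 5 4 3 2 6 7 / 4 1 2 5 6 7 3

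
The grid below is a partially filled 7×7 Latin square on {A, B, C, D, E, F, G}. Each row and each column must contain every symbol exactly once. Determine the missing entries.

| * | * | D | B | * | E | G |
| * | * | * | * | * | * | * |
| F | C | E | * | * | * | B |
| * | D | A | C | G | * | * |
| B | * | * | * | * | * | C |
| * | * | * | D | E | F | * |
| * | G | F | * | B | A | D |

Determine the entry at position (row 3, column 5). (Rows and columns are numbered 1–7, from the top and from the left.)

D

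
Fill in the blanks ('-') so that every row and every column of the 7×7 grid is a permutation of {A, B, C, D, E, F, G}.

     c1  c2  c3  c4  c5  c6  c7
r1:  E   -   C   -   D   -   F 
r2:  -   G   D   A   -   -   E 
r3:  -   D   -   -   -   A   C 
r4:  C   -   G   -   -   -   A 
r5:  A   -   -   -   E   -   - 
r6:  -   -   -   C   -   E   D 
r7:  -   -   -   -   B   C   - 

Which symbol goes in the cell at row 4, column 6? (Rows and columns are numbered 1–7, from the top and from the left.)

(r4,c5): row 4 has {A,C,G}; column 5 has {B,D,E}, so it must be F.
(r7,c7): row 7 has {B,C}; column 7 has {A,C,D,E,F}, so it must be G.
(r2,c5): row 2 has {A,D,E,G}; column 5 has {B,D,E,F}, so it must be C.
(r3,c5): row 3 has {A,C,D}; column 5 has {B,C,D,E,F}, so it must be G.
(r5,c7): row 5 has {A,E}; column 7 has {A,C,D,E,F,G}, so it must be B.
(r6,c5): row 6 has {C,D,E}; column 5 has {B,C,D,E,F,G}, so it must be A.
(r5,c3): row 5 has {A,B,E}; column 3 has {C,D,G}, so it must be F.
(r6,c3): row 6 has {A,C,D,E}; column 3 has {C,D,F,G}, so it must be B.
(r3,c3): row 3 has {A,C,D,G}; column 3 has {B,C,D,F,G}, so it must be E.
(r5,c2): row 5 has {A,B,E,F}; column 2 has {D,G}, so it must be C.
(r6,c2): row 6 has {A,B,C,D,E}; column 2 has {C,D,G}, so it must be F.
(r7,c3): row 7 has {B,C,G}; column 3 has {B,C,D,E,F,G}, so it must be A.
(r6,c1): row 6 has {A,B,C,D,E,F}; column 1 has {A,C,E}, so it must be G.
(r7,c2): row 7 has {A,B,C,G}; column 2 has {C,D,F,G}, so it must be E.
(r4,c2): row 4 has {A,C,F,G}; column 2 has {C,D,E,F,G}, so it must be B.
(r4,c6): row 4 has {A,B,C,F,G}; column 6 has {A,C,E}, so it must be D.

D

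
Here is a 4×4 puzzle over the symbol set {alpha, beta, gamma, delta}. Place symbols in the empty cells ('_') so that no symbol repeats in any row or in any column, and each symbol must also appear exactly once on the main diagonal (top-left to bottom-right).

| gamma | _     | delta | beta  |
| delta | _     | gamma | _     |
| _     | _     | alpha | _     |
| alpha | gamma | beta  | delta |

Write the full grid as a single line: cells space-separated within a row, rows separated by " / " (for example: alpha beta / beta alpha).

At row 1, column 2: row 1 has {beta,gamma,delta}; column 2 has {gamma}; that leaves alpha.
At row 2, column 2: row 2 has {gamma,delta}; column 2 has {alpha,gamma}; the diagonal has {alpha,gamma,delta}; that leaves beta.
At row 2, column 4: row 2 has {beta,gamma,delta}; column 4 has {beta,delta}; that leaves alpha.
At row 3, column 1: row 3 has {alpha}; column 1 has {alpha,gamma,delta}; that leaves beta.
At row 3, column 2: row 3 has {alpha,beta}; column 2 has {alpha,beta,gamma}; that leaves delta.
At row 3, column 4: row 3 has {alpha,beta,delta}; column 4 has {alpha,beta,delta}; that leaves gamma.

gamma alpha delta beta / delta beta gamma alpha / beta delta alpha gamma / alpha gamma beta delta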